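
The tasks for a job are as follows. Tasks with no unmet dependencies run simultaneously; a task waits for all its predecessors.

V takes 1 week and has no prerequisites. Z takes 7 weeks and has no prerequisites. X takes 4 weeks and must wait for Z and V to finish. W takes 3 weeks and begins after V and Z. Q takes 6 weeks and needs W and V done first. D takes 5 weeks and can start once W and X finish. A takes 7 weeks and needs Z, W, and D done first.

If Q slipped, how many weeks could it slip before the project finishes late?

7

Z→X→D→A = 7+4+5+7 = 23 sets the makespan at 23 weeks.
Longest path through Q: 16 weeks (earliest finish 16, latest finish 23).
Float = 23 − 16 = 7.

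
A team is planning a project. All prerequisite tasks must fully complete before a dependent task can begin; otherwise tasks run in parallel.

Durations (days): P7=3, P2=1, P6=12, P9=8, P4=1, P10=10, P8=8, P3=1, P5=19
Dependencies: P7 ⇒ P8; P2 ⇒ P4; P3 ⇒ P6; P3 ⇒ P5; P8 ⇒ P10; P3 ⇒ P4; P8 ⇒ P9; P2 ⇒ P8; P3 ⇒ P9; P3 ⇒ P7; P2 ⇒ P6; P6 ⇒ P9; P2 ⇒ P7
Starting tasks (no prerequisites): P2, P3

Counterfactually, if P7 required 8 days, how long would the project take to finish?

27

Critical path before the change: P2→P7→P8→P10 = 1+3+8+10 = 22 giving 22 days.
Since P7 is critical, the +5 change carries straight to that chain (now 27 days).
No other chain overtakes it, so the finish is 27 days.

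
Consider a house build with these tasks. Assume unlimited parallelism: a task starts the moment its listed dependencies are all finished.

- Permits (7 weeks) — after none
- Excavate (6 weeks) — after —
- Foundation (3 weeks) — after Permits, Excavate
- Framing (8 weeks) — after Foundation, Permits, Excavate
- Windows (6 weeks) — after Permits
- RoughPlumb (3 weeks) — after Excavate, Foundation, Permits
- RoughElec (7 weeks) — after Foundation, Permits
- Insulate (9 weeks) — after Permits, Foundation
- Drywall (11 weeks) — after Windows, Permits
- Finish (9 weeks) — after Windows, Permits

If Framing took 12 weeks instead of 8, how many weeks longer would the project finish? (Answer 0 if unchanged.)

The binding path is Permits→Windows→Drywall = 7+6+11 = 24; finish at 24 weeks.
Framing has 6 weeks of float (longest path through it is 18).
No other chain overtakes it, so the finish is 24 weeks.
Change in finish: 24 − 24 = +0 weeks.

0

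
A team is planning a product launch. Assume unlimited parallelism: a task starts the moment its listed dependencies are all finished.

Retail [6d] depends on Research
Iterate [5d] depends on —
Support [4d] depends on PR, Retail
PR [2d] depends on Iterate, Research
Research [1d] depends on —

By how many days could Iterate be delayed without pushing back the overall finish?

Critical path: Research→Retail→Support = 1+6+4 = 11, so the finish is 11 days.
Longest path through Iterate: 11 days (earliest finish 5, latest finish 5).
Float = 11 − 11 = 0.

0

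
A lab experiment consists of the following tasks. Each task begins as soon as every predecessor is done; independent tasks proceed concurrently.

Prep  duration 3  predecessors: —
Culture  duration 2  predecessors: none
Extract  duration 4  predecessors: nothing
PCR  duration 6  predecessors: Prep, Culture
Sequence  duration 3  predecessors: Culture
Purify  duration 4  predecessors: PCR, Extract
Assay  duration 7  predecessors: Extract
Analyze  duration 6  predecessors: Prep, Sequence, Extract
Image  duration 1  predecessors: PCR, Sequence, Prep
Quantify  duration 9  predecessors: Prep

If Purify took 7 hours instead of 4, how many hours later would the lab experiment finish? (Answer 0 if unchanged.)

3

Baseline: Prep→PCR→Purify = 3+6+4 = 13 → 13 hours.
Purify lies on that path, so at 7 hours the path becomes 16 hours.
No other chain overtakes it, so the finish is 16 hours.
Change in finish: 16 − 13 = +3 hours.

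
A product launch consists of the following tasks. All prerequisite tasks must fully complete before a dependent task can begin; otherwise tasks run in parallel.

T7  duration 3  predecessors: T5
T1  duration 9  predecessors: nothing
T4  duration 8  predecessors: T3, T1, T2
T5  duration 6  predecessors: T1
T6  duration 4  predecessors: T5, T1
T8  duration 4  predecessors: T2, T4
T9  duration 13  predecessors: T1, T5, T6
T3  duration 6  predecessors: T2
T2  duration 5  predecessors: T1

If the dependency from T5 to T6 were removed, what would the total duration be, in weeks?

32

Before: longest chain T1→T2→T3→T4→T8 = 9+5+6+8+4 = 32, finish 32.
Without T5→T6, T6's earliest start moves from 15 to 9.
New critical path: T1→T2→T3→T4→T8 = 9+5+6+8+4 = 32 ⇒ 32 weeks.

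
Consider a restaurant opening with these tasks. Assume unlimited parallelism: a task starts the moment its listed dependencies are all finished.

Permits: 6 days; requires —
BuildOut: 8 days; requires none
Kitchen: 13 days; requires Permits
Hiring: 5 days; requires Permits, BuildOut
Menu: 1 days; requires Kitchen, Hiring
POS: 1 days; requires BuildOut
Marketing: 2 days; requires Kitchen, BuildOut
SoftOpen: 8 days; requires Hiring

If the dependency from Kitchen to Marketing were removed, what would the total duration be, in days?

21

Before: longest chain Permits→Kitchen→Marketing = 6+13+2 = 21, finish 21.
Without Kitchen→Marketing, Marketing's earliest start moves from 19 to 8.
After: BuildOut→Hiring→SoftOpen = 8+5+8 = 21 → 21 days.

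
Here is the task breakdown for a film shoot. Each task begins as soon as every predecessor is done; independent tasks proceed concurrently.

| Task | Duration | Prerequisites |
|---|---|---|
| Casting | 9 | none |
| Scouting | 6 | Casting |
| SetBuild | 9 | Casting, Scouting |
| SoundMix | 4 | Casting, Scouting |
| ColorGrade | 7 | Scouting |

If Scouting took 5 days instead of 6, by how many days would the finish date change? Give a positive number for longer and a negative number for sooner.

Baseline: Casting→Scouting→SetBuild = 9+6+9 = 24 → 24 days.
Since Scouting is critical, the -1 change carries straight to that chain (now 23 days).
The critical path is still Casting→Scouting→SetBuild; finish is now 23 days.
Change in finish: 23 − 24 = -1 days.

-1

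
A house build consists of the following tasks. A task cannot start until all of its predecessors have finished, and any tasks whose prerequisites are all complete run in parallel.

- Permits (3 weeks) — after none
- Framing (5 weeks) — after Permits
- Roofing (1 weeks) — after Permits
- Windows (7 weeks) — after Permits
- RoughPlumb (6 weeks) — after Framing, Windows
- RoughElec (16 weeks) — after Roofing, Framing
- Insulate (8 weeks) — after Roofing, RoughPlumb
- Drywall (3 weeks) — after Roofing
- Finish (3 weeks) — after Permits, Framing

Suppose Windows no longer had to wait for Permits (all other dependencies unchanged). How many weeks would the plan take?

24

With the dependency in place, Permits→Framing→RoughElec = 3+5+16 = 24 sets the finish at 24 weeks.
Without Permits→Windows, Windows's earliest start moves from 3 to 0.
After: Permits→Framing→RoughElec = 3+5+16 = 24 → 24 weeks.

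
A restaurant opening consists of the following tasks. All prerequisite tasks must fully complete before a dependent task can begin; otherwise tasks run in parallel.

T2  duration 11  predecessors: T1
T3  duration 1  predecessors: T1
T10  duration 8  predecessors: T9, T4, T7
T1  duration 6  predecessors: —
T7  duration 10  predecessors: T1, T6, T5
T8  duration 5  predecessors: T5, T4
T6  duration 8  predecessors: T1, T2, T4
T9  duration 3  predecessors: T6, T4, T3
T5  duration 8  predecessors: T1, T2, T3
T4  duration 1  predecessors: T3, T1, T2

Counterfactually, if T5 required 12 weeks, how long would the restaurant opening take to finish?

As given, the longest chain is T1→T2→T4→T6→T7→T10 = 6+11+1+8+10+8 = 44, so the finish is 44 weeks.
T5 is off the critical path — its longest chain is 43 weeks, giving 1 of slack.
Now T1→T2→T5→T7→T10 = 6+11+12+10+8 = 47 is longest, so the finish becomes 47 weeks.

47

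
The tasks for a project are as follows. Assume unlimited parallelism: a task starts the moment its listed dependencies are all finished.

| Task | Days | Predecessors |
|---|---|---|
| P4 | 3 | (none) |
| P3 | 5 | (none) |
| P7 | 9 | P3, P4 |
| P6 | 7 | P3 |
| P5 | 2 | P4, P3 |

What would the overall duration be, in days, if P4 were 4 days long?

Critical path before the change: P3→P7 = 5+9 = 14 giving 14 days.
P4 has 2 days of float (longest path through it is 12).
The critical path is still P3→P7; finish is now 14 days.

14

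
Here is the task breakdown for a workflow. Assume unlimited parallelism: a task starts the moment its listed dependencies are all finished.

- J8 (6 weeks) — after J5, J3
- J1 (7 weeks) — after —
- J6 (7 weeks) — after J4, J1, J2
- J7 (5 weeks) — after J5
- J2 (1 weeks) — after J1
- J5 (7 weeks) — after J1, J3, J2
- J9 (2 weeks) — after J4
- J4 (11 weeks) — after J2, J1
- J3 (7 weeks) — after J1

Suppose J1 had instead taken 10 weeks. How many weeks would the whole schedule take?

The binding path is J1→J3→J5→J8 = 7+7+7+6 = 27; finish at 27 weeks.
J1 lies on that path, so at 10 weeks the path becomes 30 weeks.
That remains the longest chain; total 30 weeks.

30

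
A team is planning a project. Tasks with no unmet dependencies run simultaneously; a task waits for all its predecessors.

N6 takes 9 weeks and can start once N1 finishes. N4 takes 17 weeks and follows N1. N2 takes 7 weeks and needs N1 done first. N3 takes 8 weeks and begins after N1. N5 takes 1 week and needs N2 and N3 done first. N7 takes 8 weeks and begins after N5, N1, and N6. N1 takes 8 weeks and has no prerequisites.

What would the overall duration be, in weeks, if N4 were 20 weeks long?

28

Actual critical path: N1→N4 = 8+17 = 25 ⇒ 25 weeks.
N4 is on the critical path; changing it to 20 makes that path 28 weeks.
No other chain overtakes it, so the finish is 28 weeks.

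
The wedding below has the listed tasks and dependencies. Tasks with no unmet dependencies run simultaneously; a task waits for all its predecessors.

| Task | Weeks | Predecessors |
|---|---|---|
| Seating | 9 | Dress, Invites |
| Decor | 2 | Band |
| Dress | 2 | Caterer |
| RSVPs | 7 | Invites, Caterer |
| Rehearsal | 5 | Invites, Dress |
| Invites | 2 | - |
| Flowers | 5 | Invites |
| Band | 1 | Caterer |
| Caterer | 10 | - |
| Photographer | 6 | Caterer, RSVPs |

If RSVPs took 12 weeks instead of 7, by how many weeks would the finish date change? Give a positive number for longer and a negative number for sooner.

The binding path is Caterer→RSVPs→Photographer = 10+7+6 = 23; finish at 23 weeks.
Since RSVPs is critical, the +5 change carries straight to that chain (now 28 weeks).
That remains the longest chain; total 28 weeks.
Change in finish: 28 − 23 = +5 weeks.

5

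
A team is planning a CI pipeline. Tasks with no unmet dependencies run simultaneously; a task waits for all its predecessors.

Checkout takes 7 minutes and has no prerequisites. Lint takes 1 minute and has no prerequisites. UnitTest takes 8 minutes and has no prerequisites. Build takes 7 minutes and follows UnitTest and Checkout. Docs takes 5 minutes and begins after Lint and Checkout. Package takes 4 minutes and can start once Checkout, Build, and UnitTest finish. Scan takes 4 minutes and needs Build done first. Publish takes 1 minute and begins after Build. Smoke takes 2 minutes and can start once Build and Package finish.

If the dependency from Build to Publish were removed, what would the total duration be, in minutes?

Before: longest chain UnitTest→Build→Package→Smoke = 8+7+4+2 = 21, finish 21.
Without Build→Publish, Publish's earliest start moves from 15 to 0.
The longest chain is now UnitTest→Build→Package→Smoke = 8+7+4+2 = 21, so the plan takes 21 minutes.

21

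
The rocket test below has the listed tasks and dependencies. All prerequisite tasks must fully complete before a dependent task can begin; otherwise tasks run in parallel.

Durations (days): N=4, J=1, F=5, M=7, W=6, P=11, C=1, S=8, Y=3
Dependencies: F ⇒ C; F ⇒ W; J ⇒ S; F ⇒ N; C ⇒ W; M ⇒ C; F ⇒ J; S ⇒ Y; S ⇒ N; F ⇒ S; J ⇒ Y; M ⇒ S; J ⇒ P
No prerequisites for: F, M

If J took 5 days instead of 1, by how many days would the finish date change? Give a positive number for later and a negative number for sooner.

As given, the longest chain is M→S→N = 7+8+4 = 19, so the finish is 19 days.
J has 1 day of float (longest path through it is 18).
The binding chain switches to F→J→S→N = 5+5+8+4 = 22; finish 22 days.
Change in finish: 22 − 19 = +3 days.

3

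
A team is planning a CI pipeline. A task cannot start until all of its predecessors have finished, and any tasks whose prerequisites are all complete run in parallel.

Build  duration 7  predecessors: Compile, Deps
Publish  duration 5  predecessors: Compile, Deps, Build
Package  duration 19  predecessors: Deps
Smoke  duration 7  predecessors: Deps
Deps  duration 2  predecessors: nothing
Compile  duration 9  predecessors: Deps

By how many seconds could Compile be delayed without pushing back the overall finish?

The longest chain is Deps→Compile→Build→Publish = 2+9+7+5 = 23; overall finish 23 seconds.
Compile finishes as early as 11 and must finish by 11.
Slack of Compile = 2 − 2 = 0 seconds.

0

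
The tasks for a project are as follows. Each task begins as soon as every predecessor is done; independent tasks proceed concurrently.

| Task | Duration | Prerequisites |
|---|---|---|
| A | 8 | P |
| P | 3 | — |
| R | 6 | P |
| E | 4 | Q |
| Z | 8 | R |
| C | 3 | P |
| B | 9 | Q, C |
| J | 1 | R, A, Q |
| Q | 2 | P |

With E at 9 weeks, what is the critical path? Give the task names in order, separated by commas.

P, R, Z

The binding path is P→R→Z = 3+6+8 = 17; finish at 17 weeks.
E is off the critical path — its longest chain is 9 weeks, giving 8 of slack.
The critical path is still P→R→Z; finish is now 17 weeks.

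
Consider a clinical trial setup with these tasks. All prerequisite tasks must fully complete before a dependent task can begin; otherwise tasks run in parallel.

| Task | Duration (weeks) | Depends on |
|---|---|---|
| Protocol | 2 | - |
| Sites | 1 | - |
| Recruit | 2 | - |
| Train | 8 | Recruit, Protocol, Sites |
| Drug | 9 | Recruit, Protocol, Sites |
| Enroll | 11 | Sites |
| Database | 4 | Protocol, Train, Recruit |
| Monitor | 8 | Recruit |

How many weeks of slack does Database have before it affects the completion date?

0

Critical path: Protocol→Train→Database = 2+8+4 = 14, so the finish is 14 weeks.
The longest chain containing Database totals 14 weeks.
So Database can slip 14 − 14 = 0 weeks.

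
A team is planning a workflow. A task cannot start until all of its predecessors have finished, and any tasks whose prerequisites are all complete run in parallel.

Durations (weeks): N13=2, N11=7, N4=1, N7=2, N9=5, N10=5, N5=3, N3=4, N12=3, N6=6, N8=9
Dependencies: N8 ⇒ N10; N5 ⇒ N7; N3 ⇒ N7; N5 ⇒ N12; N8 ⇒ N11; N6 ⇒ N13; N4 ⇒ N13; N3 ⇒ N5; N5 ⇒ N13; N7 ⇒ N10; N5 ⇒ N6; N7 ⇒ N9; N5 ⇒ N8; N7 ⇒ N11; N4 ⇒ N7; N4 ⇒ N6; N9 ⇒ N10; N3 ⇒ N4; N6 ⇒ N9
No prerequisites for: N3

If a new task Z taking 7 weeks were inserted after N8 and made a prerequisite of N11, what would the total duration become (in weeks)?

Originally the schedule takes 23 weeks.
With Z inserted, N11 now waits for max(N7, N8, Z).
New critical path: N3→N5→N8→Z→N11 = 4+3+9+7+7 = 30 ⇒ 30 weeks.

30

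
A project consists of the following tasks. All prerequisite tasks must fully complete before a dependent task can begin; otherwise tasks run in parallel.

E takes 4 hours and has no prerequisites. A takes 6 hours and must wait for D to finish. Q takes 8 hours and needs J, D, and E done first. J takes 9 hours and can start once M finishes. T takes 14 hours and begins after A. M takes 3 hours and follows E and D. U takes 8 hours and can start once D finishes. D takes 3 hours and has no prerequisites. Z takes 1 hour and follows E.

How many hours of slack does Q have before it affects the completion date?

0

Critical path: E→M→J→Q = 4+3+9+8 = 24, so the finish is 24 hours.
Longest path through Q: 24 hours (earliest finish 24, latest finish 24).
So Q can slip 24 − 24 = 0 hours.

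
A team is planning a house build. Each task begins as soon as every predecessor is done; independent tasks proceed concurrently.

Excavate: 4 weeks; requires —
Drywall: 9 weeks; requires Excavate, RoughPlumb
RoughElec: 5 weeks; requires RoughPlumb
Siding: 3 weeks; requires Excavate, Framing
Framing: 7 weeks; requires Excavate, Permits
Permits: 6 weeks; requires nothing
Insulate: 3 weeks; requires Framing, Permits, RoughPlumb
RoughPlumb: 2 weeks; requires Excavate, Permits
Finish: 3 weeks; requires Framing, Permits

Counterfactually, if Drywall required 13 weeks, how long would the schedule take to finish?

Baseline: Permits→RoughPlumb→Drywall = 6+2+9 = 17 → 17 weeks.
Since Drywall is critical, the +4 change carries straight to that chain (now 21 weeks).
No other chain overtakes it, so the finish is 21 weeks.

21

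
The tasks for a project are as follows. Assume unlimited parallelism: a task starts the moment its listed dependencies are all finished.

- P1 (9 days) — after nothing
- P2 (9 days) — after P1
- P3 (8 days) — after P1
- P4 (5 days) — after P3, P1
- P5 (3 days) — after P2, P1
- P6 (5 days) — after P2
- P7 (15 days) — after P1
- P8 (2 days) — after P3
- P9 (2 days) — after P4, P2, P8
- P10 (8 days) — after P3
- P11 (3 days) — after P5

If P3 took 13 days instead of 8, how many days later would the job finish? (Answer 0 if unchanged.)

The binding path is P1→P3→P10 = 9+8+8 = 25; finish at 25 days.
P3 is on the critical path; changing it to 13 makes that path 30 days.
The critical path is still P1→P3→P10; finish is now 30 days.
Change in finish: 30 − 25 = +5 days.

5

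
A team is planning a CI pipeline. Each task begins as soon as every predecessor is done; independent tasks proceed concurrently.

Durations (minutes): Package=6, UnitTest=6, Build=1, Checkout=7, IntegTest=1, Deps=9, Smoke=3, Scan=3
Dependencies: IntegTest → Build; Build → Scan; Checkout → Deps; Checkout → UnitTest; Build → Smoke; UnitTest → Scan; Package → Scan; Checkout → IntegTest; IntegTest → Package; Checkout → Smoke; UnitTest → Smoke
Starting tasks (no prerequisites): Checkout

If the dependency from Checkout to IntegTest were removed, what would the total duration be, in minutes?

With the dependency in place, Checkout→IntegTest→Package→Scan = 7+1+6+3 = 17 sets the finish at 17 minutes.
Without Checkout→IntegTest, IntegTest's earliest start moves from 7 to 0.
The longest chain is now Checkout→Deps = 7+9 = 16, so the plan takes 16 minutes.

16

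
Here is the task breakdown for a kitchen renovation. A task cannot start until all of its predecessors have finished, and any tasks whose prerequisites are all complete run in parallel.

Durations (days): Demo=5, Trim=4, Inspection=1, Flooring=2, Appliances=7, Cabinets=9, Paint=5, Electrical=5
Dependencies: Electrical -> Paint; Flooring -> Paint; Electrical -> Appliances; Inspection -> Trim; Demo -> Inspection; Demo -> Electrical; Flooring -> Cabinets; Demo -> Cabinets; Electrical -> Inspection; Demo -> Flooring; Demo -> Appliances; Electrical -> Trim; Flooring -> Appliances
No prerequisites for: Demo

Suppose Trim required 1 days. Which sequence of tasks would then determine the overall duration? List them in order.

Critical path before the change: Demo→Electrical→Appliances = 5+5+7 = 17 giving 17 days.
Trim is off the critical path — its longest chain is 15 days, giving 2 of slack.
No other chain overtakes it, so the finish is 17 days.

Demo, Electrical, Appliances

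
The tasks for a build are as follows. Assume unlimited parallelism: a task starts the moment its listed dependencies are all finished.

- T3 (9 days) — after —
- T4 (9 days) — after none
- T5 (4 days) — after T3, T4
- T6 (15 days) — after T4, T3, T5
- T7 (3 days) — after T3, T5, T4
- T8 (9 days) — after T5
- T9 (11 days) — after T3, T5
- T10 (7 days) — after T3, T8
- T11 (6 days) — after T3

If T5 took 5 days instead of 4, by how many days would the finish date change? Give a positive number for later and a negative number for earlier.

1

As given, the longest chain is T3→T5→T8→T10 = 9+4+9+7 = 29, so the finish is 29 days.
T5 is on the critical path; changing it to 5 makes that path 30 days.
No other chain overtakes it, so the finish is 30 days.
Change in finish: 30 − 29 = +1 days.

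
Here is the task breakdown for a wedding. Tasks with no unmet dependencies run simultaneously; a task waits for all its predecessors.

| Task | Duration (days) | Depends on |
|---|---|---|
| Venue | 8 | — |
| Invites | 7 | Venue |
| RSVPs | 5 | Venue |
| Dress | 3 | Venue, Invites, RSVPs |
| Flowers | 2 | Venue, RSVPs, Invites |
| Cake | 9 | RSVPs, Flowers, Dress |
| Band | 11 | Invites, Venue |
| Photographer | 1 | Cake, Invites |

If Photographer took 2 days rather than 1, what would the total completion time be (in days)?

29

As given, the longest chain is Venue→Invites→Dress→Cake→Photographer = 8+7+3+9+1 = 28, so the finish is 28 days.
Photographer lies on that path, so at 2 days the path becomes 29 days.
That remains the longest chain; total 29 days.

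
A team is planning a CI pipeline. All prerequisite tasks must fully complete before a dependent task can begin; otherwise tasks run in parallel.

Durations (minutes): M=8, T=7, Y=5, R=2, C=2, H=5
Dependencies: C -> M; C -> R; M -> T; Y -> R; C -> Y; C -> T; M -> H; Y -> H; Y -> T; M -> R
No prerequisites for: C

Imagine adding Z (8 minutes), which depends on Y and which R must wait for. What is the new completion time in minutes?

17

Originally the plan takes 17 minutes.
With Z inserted, R now waits for max(M, Y, C, Z).
New critical path: C→M→T = 2+8+7 = 17 ⇒ 17 minutes.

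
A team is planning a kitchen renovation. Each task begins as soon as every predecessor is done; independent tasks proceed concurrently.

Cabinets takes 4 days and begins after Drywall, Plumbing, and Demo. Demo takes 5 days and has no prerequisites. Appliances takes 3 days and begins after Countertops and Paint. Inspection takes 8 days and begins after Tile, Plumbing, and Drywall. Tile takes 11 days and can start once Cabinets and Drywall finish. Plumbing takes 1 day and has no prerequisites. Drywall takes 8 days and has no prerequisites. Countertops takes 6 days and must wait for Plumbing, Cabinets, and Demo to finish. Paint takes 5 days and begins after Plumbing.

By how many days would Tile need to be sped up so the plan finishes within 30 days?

Current finish: 31 days; target: 30.
Tile is on every critical path, so each day cut from Tile cuts the finish by one (this holds down to a finish of 21).
Need 31 − 30 = 1 day off Tile → Tile becomes 10 days, finish becomes 30.

1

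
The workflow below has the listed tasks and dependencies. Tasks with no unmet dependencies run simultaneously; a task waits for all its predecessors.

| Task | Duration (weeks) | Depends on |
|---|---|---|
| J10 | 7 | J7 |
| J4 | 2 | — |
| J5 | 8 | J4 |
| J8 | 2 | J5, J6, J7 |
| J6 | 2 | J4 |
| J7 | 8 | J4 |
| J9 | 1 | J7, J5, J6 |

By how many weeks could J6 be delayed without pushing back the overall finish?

Critical path: J4→J7→J10 = 2+8+7 = 17, so the finish is 17 weeks.
The longest chain containing J6 totals 6 weeks.
Slack of J6 = 13 − 2 = 11 weeks.

11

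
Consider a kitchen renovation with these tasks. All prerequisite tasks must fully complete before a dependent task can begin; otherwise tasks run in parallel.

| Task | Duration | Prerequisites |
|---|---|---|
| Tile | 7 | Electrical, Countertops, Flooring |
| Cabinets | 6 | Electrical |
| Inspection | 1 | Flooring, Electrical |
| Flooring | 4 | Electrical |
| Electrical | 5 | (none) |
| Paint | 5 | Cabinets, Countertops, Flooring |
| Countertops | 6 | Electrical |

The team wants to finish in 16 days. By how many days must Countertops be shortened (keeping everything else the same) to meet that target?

Current finish: 18 days; target: 16.
Countertops is on every critical path, so each day cut from Countertops cuts the finish by one (this holds down to a finish of 16).
Need 18 − 16 = 2 days off Countertops → Countertops becomes 4 days, finish becomes 16.

2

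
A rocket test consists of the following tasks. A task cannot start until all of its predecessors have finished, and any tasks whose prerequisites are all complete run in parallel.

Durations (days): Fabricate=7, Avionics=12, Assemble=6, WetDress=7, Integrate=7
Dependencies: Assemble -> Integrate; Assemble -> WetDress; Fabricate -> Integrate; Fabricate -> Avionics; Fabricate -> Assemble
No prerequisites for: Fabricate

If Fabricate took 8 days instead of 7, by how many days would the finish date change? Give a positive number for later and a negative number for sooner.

1

Critical path before the change: Fabricate→Assemble→WetDress = 7+6+7 = 20 giving 20 days.
Since Fabricate is critical, the +1 change carries straight to that chain (now 21 days).
No other chain overtakes it, so the finish is 21 days.
Change in finish: 21 − 20 = +1 days.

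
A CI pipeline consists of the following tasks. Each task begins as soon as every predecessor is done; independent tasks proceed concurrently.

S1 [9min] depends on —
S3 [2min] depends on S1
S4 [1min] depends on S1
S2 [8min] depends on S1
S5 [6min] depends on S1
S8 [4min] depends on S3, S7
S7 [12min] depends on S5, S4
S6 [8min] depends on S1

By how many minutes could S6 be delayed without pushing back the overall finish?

Critical path: S1→S5→S7→S8 = 9+6+12+4 = 31, so the finish is 31 minutes.
S6 finishes as early as 17 and must finish by 31.
Slack of S6 = 23 − 9 = 14 minutes.

14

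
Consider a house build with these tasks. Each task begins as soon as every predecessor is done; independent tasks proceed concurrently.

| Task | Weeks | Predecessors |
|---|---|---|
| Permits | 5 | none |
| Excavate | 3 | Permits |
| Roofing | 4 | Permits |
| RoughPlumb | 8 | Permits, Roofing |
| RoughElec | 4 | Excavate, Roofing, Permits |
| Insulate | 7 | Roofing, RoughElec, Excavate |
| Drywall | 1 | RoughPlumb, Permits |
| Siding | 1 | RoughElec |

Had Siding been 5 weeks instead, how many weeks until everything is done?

20

The binding path is Permits→Roofing→RoughElec→Insulate = 5+4+4+7 = 20; finish at 20 weeks.
Siding has 6 weeks of float (longest path through it is 14).
That remains the longest chain; total 20 weeks.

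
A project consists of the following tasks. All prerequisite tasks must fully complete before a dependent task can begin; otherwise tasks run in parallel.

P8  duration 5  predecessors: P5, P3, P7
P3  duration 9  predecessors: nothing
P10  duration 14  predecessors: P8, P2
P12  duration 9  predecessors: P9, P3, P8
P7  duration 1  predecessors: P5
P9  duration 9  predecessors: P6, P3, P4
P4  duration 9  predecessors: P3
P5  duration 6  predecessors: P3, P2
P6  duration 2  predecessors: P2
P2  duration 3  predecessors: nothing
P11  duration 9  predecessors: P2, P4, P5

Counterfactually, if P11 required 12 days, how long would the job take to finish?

36

The binding path is P3→P4→P9→P12 = 9+9+9+9 = 36; finish at 36 days.
P11 is off the critical path — its longest chain is 27 days, giving 9 of slack.
That remains the longest chain; total 36 days.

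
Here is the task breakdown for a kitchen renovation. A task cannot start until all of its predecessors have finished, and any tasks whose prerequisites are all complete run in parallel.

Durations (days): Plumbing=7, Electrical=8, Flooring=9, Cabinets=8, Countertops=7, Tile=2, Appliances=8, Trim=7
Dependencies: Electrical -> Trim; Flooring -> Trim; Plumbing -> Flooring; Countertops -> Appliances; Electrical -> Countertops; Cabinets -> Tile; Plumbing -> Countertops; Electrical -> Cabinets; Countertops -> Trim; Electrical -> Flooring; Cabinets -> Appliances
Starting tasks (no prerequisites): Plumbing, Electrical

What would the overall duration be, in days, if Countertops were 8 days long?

Actual critical path: Electrical→Flooring→Trim = 8+9+7 = 24 ⇒ 24 days.
Countertops has 1 day of float (longest path through it is 23).
That remains the longest chain; total 24 days.

24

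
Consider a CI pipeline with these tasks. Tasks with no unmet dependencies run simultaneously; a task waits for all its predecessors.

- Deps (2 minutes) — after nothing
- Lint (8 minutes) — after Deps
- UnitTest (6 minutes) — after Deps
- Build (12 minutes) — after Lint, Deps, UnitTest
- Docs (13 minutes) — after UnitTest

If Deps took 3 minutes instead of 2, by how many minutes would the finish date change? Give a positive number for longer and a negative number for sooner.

1

Critical path before the change: Deps→Lint→Build = 2+8+12 = 22 giving 22 minutes.
Deps lies on that path, so at 3 minutes the path becomes 23 minutes.
No other chain overtakes it, so the finish is 23 minutes.
Change in finish: 23 − 22 = +1 minutes.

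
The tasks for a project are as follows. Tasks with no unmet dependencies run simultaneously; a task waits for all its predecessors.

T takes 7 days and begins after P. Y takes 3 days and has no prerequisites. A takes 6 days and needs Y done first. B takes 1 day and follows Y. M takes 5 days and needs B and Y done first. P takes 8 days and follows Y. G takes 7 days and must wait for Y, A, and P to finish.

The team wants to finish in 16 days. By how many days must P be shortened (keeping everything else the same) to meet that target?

2

Current finish: 18 days; target: 16.
P is on every critical path, so each day cut from P cuts the finish by one (this holds down to a finish of 16).
Need 18 − 16 = 2 days off P → P becomes 6 days, finish becomes 16.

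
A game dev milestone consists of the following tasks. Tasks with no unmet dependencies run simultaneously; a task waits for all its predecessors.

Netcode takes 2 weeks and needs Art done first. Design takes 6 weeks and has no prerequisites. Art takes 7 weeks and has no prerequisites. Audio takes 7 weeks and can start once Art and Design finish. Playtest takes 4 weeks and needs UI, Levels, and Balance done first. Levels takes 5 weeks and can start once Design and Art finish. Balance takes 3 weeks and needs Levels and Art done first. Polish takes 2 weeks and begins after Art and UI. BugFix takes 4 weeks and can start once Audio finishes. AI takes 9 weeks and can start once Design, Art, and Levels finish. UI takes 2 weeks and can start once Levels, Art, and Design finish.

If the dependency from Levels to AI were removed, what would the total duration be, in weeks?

19

Before: longest chain Art→Levels→AI = 7+5+9 = 21, finish 21.
Without Levels→AI, AI's earliest start moves from 12 to 7.
The longest chain is now Art→Levels→Balance→Playtest = 7+5+3+4 = 19, so the project takes 19 weeks.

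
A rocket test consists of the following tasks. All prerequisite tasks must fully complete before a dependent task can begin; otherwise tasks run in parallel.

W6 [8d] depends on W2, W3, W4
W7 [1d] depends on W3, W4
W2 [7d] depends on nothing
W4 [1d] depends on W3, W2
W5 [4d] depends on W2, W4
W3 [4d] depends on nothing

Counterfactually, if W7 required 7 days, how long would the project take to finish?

As given, the longest chain is W2→W4→W6 = 7+1+8 = 16, so the finish is 16 days.
The longest path through W7 is only 9 days, so W7 has float 7.
The critical path is still W2→W4→W6; finish is now 16 days.

16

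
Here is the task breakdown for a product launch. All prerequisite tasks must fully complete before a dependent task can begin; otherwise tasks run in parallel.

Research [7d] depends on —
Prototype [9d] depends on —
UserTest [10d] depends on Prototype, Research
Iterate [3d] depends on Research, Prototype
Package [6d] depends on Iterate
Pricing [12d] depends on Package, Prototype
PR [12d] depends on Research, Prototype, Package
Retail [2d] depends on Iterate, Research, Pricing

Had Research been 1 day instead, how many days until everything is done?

Critical path before the change: Prototype→Iterate→Package→Pricing→Retail = 9+3+6+12+2 = 32 giving 32 days.
Research has 2 days of float (longest path through it is 30).
That remains the longest chain; total 32 days.

32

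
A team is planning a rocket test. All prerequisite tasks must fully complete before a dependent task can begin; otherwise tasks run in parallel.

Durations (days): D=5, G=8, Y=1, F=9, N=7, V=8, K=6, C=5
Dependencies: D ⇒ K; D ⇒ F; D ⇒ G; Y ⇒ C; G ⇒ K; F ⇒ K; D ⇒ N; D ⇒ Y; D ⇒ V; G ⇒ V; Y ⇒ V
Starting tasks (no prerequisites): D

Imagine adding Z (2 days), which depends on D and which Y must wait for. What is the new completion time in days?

21

Originally the schedule takes 21 days.
With Z inserted, Y now waits for max(D, Z).
New critical path: D→G→V = 5+8+8 = 21 ⇒ 21 days.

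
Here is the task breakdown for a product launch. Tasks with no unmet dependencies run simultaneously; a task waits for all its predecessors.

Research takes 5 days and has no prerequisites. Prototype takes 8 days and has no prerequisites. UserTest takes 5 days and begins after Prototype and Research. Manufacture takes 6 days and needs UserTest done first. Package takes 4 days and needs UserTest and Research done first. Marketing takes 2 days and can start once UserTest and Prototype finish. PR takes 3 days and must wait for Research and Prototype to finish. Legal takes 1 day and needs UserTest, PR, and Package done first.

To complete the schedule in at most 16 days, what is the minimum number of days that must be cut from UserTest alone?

Current finish: 19 days; target: 16.
UserTest is on every critical path, so each day cut from UserTest cuts the finish by one (this holds down to a finish of 15).
Need 19 − 16 = 3 days off UserTest → UserTest becomes 2 days, finish becomes 16.

3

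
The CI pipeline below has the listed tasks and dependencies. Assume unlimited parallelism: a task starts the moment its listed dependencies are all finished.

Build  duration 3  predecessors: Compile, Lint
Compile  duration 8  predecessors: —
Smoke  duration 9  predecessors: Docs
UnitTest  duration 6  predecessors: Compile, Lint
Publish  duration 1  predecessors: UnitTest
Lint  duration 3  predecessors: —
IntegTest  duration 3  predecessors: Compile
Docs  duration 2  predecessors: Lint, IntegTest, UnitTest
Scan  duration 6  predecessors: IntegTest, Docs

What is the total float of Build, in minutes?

The longest chain is Compile→UnitTest→Docs→Smoke = 8+6+2+9 = 25; overall finish 25 minutes.
Build finishes as early as 11 and must finish by 25.
So Build can slip 25 − 11 = 14 minutes.

14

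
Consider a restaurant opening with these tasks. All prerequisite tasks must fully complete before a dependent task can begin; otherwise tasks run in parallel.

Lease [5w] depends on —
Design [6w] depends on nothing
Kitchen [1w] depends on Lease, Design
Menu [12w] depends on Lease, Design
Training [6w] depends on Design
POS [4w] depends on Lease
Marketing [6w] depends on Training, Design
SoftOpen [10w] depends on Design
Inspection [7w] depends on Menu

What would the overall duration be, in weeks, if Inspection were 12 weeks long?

30

As given, the longest chain is Design→Menu→Inspection = 6+12+7 = 25, so the finish is 25 weeks.
Inspection is on the critical path; changing it to 12 makes that path 30 weeks.
No other chain overtakes it, so the finish is 30 weeks.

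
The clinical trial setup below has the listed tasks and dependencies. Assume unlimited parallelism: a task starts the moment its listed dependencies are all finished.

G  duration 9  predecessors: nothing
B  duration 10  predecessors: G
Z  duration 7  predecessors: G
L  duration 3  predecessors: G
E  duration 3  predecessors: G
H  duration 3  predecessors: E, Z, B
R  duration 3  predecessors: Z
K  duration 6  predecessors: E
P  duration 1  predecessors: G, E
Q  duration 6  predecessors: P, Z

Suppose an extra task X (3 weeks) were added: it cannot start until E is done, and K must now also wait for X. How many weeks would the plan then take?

22

Originally the plan takes 22 weeks.
With X inserted, K now waits for max(E, X).
New critical path: G→B→H = 9+10+3 = 22 ⇒ 22 weeks.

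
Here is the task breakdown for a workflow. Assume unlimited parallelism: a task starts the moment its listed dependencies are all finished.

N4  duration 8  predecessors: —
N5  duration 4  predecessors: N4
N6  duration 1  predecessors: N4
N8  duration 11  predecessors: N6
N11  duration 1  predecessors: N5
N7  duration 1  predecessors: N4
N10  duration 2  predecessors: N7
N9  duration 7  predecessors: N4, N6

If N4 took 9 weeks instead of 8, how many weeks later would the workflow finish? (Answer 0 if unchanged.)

1

Critical path before the change: N4→N6→N8 = 8+1+11 = 20 giving 20 weeks.
N4 lies on that path, so at 9 weeks the path becomes 21 weeks.
That remains the longest chain; total 21 weeks.
Change in finish: 21 − 20 = +1 weeks.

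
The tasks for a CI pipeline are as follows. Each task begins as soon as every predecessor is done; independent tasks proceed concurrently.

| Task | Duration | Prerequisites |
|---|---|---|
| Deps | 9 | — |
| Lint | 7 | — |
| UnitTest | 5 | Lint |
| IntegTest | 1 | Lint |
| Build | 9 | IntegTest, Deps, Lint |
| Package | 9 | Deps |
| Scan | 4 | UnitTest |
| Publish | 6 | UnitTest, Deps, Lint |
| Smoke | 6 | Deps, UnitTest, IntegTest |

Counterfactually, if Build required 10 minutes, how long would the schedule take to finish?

19

Critical path before the change: Deps→Build = 9+9 = 18 giving 18 minutes.
Build lies on that path, so at 10 minutes the path becomes 19 minutes.
The critical path is still Deps→Build; finish is now 19 minutes.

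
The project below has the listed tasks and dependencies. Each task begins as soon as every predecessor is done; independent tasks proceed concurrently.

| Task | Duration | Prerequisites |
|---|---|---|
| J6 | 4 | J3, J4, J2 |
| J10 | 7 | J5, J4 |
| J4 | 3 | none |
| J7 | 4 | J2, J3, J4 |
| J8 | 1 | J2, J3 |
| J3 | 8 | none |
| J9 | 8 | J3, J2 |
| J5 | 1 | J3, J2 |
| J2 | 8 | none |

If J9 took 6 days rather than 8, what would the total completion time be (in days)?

16

The binding path is J3→J9 = 8+8 = 16; finish at 16 days.
J9 is on the critical path; changing it to 6 makes that path 14 days.
New critical path: J2→J5→J10 = 8+1+7 = 16 ⇒ 16 days.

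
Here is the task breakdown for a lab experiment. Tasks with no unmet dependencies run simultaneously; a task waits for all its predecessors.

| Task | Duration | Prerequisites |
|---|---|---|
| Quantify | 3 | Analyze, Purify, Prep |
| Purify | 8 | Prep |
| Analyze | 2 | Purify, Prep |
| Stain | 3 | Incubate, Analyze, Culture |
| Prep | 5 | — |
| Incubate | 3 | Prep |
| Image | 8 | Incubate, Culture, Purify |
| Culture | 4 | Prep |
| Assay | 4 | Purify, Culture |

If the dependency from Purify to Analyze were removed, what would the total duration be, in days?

Original critical path: Prep→Purify→Image = 5+8+8 = 21 ⇒ 21 days.
Without Purify→Analyze, Analyze's earliest start moves from 13 to 5.
New critical path: Prep→Purify→Image = 5+8+8 = 21 ⇒ 21 days.

21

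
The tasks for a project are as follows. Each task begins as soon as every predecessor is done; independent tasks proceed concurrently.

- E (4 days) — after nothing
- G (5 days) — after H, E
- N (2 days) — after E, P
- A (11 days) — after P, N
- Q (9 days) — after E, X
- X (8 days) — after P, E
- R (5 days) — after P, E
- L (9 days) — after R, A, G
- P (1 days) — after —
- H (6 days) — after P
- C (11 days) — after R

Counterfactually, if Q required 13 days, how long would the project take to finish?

26

The binding path is E→N→A→L = 4+2+11+9 = 26; finish at 26 days.
Q is off the critical path — its longest chain is 21 days, giving 5 of slack.
That remains the longest chain; total 26 days.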